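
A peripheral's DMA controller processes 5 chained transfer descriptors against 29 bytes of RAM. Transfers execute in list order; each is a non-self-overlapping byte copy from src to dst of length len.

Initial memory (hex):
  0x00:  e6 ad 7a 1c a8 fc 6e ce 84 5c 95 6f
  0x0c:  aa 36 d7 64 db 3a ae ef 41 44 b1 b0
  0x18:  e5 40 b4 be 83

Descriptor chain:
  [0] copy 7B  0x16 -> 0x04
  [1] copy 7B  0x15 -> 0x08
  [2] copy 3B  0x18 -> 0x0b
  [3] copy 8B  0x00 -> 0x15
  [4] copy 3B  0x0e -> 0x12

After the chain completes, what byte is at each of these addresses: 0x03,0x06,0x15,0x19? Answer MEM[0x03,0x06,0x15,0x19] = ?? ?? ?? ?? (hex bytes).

D0: mem[0x04..0x0a] <- [b1 b0 e5 40 b4 be 83]
D1: mem[0x08..0x0e] <- [44 b1 b0 e5 40 b4 be]
D2: mem[0x0b..0x0d] <- [e5 40 b4]
D3: mem[0x15..0x1c] <- [e6 ad 7a 1c b1 b0 e5 40]
D4: mem[0x12..0x14] <- [be 64 db]
query mem[0x03]=0x1c, mem[0x06]=0xe5, mem[0x15]=0xe6, mem[0x19]=0xb1

MEM[0x03,0x06,0x15,0x19] = 1c e5 e6 b1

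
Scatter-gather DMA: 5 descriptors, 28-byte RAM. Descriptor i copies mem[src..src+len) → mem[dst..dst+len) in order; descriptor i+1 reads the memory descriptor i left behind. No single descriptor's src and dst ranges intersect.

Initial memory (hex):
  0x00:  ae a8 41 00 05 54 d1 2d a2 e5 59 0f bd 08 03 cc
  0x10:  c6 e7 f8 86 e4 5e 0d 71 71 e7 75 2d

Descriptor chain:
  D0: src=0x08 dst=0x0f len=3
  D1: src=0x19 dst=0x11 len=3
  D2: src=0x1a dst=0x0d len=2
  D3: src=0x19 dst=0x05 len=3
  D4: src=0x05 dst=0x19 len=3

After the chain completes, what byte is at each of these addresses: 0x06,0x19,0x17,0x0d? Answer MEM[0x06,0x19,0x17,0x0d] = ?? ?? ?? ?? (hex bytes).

MEM[0x06,0x19,0x17,0x0d] = 75 e7 71 75

D0: mem[0x0f..0x11] <- [a2 e5 59]
D1: mem[0x11..0x13] <- [e7 75 2d]
D2: mem[0x0d..0x0e] <- [75 2d]
D3: mem[0x05..0x07] <- [e7 75 2d]
D4: mem[0x19..0x1b] <- [e7 75 2d]
query mem[0x06]=0x75, mem[0x19]=0xe7, mem[0x17]=0x71, mem[0x0d]=0x75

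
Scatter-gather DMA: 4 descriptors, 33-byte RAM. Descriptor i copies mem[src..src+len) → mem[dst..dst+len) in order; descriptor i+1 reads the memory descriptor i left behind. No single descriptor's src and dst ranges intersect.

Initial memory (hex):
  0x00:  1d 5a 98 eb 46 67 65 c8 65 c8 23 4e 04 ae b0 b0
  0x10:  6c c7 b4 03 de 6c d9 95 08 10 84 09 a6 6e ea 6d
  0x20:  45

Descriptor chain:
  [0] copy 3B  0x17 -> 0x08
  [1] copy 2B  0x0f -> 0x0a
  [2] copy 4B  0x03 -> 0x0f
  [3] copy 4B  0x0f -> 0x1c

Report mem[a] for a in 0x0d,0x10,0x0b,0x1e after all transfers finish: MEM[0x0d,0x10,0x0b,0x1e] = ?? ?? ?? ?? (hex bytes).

D0: mem[0x08..0x0a] <- [95 08 10]
D1: mem[0x0a..0x0b] <- [b0 6c]
D2: mem[0x0f..0x12] <- [eb 46 67 65]
D3: mem[0x1c..0x1f] <- [eb 46 67 65]
query mem[0x0d]=0xae, mem[0x10]=0x46, mem[0x0b]=0x6c, mem[0x1e]=0x67

MEM[0x0d,0x10,0x0b,0x1e] = ae 46 6c 67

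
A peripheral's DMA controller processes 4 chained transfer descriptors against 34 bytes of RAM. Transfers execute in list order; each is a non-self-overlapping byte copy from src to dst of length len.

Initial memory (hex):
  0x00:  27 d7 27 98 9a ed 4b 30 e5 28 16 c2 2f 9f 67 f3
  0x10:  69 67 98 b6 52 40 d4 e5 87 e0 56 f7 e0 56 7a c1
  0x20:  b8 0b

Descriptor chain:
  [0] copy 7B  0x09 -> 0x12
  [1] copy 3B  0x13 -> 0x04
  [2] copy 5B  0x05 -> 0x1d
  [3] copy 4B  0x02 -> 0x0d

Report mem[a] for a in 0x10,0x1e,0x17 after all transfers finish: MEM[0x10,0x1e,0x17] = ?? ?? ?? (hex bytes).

D0: mem[0x12..0x18] <- [28 16 c2 2f 9f 67 f3]
D1: mem[0x04..0x06] <- [16 c2 2f]
D2: mem[0x1d..0x21] <- [c2 2f 30 e5 28]
D3: mem[0x0d..0x10] <- [27 98 16 c2]
query mem[0x10]=0xc2, mem[0x1e]=0x2f, mem[0x17]=0x67

MEM[0x10,0x1e,0x17] = c2 2f 67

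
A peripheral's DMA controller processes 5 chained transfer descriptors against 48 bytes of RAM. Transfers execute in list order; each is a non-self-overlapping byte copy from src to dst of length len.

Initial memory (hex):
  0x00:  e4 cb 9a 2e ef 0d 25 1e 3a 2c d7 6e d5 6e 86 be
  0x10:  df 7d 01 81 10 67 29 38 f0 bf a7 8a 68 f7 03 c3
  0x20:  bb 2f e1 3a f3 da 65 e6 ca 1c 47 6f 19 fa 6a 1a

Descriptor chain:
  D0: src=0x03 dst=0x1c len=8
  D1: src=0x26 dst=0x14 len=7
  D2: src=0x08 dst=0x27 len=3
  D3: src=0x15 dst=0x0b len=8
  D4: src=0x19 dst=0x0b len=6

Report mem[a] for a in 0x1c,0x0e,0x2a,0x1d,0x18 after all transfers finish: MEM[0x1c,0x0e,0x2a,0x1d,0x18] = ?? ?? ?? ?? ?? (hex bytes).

  after D0: wrote 8B at 0x1c = 2eef0d251e3a2cd7
  after D1: wrote 7B at 0x14 = 65e6ca1c476f19
  after D2: wrote 3B at 0x27 = 3a2cd7
  after D3: wrote 8B at 0x0b = e6ca1c476f198a2e
  after D4: wrote 6B at 0x0b = 6f198a2eef0d
query mem[0x1c]=0x2e, mem[0x0e]=0x2e, mem[0x2a]=0x47, mem[0x1d]=0xef, mem[0x18]=0x47

MEM[0x1c,0x0e,0x2a,0x1d,0x18] = 2e 2e 47 ef 47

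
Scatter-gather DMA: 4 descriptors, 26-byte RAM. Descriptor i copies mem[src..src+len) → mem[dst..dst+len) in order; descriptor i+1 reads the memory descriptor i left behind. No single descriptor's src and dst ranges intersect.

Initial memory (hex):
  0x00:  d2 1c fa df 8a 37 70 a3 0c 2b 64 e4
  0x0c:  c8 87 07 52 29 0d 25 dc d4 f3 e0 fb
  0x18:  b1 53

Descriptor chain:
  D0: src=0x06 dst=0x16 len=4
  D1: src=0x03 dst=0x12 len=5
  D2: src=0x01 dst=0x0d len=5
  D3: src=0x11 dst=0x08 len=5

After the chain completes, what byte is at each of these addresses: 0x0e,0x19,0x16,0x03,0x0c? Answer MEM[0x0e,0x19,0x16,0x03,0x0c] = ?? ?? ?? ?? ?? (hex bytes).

MEM[0x0e,0x19,0x16,0x03,0x0c] = fa 2b a3 df 70

#0 dst[0x16+4] := {0x70,0xa3,0x0c,0x2b}
#1 dst[0x12+5] := {0xdf,0x8a,0x37,0x70,0xa3}
#2 dst[0x0d+5] := {0x1c,0xfa,0xdf,0x8a,0x37}
#3 dst[0x08+5] := {0x37,0xdf,0x8a,0x37,0x70}
query mem[0x0e]=0xfa, mem[0x19]=0x2b, mem[0x16]=0xa3, mem[0x03]=0xdf, mem[0x0c]=0x70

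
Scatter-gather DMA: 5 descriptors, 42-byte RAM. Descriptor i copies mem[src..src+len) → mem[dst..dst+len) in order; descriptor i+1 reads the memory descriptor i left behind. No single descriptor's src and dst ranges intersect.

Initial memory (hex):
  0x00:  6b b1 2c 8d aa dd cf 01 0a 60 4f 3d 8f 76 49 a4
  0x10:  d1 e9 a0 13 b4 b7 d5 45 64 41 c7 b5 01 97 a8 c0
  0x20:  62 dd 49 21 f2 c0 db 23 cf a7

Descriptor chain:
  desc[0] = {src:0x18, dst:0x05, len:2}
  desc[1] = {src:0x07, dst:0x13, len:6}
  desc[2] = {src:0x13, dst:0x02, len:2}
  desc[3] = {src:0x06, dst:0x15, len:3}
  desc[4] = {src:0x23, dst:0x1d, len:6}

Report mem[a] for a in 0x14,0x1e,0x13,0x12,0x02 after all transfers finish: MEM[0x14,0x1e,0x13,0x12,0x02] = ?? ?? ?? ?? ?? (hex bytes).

[0] 0x18->0x05 len=2 : 64 41
[1] 0x07->0x13 len=6 : 01 0a 60 4f 3d 8f
[2] 0x13->0x02 len=2 : 01 0a
[3] 0x06->0x15 len=3 : 41 01 0a
[4] 0x23->0x1d len=6 : 21 f2 c0 db 23 cf
query mem[0x14]=0x0a, mem[0x1e]=0xf2, mem[0x13]=0x01, mem[0x12]=0xa0, mem[0x02]=0x01

MEM[0x14,0x1e,0x13,0x12,0x02] = 0a f2 01 a0 01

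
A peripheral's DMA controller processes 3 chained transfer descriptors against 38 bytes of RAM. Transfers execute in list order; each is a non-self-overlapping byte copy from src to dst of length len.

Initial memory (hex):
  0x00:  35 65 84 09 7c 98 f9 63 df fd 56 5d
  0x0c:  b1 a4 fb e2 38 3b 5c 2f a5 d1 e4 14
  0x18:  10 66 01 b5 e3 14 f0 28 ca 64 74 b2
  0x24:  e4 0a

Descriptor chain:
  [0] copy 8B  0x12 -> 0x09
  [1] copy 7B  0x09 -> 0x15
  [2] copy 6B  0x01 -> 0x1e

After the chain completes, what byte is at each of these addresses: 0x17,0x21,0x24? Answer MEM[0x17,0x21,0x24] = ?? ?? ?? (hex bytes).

  after D0: wrote 8B at 0x09 = 5c2fa5d1e4141066
  after D1: wrote 7B at 0x15 = 5c2fa5d1e41410
  after D2: wrote 6B at 0x1e = 6584097c98f9
query mem[0x17]=0xa5, mem[0x21]=0x7c, mem[0x24]=0xe4

MEM[0x17,0x21,0x24] = a5 7c e4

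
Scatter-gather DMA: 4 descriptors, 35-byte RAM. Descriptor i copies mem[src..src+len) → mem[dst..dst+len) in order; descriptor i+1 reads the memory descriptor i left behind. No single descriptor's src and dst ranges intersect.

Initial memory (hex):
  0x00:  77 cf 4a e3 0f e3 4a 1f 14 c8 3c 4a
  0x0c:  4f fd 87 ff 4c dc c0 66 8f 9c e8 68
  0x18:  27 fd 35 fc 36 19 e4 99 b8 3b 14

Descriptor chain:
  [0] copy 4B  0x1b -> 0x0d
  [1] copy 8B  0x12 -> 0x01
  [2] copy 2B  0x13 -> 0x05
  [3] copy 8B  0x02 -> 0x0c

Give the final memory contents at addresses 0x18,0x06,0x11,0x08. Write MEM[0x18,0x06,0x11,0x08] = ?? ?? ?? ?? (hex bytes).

MEM[0x18,0x06,0x11,0x08] = 27 8f 27 fd

D0: mem[0x0d..0x10] <- [fc 36 19 e4]
D1: mem[0x01..0x08] <- [c0 66 8f 9c e8 68 27 fd]
D2: mem[0x05..0x06] <- [66 8f]
D3: mem[0x0c..0x13] <- [66 8f 9c 66 8f 27 fd c8]
query mem[0x18]=0x27, mem[0x06]=0x8f, mem[0x11]=0x27, mem[0x08]=0xfd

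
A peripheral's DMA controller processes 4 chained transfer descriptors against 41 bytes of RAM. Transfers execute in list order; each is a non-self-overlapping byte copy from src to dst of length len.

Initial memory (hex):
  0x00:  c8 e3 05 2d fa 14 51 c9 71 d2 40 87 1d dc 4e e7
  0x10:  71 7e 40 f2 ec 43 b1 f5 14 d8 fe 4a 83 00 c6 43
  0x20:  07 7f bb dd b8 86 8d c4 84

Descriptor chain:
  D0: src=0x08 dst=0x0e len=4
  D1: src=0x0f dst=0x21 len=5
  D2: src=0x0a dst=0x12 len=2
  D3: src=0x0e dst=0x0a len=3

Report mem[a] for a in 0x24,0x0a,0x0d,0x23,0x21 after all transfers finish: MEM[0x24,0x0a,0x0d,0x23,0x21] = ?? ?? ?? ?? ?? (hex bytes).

MEM[0x24,0x0a,0x0d,0x23,0x21] = 40 71 dc 87 d2

[0] 0x08->0x0e len=4 : 71 d2 40 87
[1] 0x0f->0x21 len=5 : d2 40 87 40 f2
[2] 0x0a->0x12 len=2 : 40 87
[3] 0x0e->0x0a len=3 : 71 d2 40
query mem[0x24]=0x40, mem[0x0a]=0x71, mem[0x0d]=0xdc, mem[0x23]=0x87, mem[0x21]=0xd2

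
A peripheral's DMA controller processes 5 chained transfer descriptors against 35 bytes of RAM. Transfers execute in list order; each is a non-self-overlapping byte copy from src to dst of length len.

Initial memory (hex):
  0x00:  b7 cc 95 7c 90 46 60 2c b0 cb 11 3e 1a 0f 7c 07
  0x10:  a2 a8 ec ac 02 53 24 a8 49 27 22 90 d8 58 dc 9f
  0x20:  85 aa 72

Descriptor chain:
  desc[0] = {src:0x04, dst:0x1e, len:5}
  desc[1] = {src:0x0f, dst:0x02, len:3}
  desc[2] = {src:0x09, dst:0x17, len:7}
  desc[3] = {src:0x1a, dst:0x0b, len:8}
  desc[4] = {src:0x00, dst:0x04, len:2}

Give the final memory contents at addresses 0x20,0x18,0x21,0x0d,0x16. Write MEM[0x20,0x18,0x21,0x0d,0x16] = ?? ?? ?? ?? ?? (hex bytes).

MEM[0x20,0x18,0x21,0x0d,0x16] = 60 11 2c 7c 24

D0: mem[0x1e..0x22] <- [90 46 60 2c b0]
D1: mem[0x02..0x04] <- [07 a2 a8]
D2: mem[0x17..0x1d] <- [cb 11 3e 1a 0f 7c 07]
D3: mem[0x0b..0x12] <- [1a 0f 7c 07 90 46 60 2c]
D4: mem[0x04..0x05] <- [b7 cc]
query mem[0x20]=0x60, mem[0x18]=0x11, mem[0x21]=0x2c, mem[0x0d]=0x7c, mem[0x16]=0x24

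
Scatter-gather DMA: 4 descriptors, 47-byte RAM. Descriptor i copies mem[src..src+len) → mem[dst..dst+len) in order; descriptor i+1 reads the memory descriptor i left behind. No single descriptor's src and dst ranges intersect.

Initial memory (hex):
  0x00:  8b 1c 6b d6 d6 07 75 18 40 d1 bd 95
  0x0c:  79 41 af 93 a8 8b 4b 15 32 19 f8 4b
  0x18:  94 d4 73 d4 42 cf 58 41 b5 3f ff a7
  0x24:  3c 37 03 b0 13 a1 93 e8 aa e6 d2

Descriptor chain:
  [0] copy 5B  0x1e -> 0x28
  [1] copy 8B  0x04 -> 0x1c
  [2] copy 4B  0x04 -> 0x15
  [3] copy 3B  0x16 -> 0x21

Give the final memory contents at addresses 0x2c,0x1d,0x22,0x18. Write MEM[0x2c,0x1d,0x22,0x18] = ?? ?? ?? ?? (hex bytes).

[0] 0x1e->0x28 len=5 : 58 41 b5 3f ff
[1] 0x04->0x1c len=8 : d6 07 75 18 40 d1 bd 95
[2] 0x04->0x15 len=4 : d6 07 75 18
[3] 0x16->0x21 len=3 : 07 75 18
query mem[0x2c]=0xff, mem[0x1d]=0x07, mem[0x22]=0x75, mem[0x18]=0x18

MEM[0x2c,0x1d,0x22,0x18] = ff 07 75 18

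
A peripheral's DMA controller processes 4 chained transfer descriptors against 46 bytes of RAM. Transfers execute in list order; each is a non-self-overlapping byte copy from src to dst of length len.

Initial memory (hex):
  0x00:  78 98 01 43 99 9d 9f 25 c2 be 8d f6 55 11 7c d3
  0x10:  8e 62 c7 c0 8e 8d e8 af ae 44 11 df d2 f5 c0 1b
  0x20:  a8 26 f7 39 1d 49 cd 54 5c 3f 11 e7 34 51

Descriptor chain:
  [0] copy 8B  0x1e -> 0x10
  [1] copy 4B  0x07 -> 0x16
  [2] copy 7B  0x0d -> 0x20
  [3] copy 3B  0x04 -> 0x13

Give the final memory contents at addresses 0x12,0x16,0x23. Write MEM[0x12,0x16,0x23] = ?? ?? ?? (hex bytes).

D0: mem[0x10..0x17] <- [c0 1b a8 26 f7 39 1d 49]
D1: mem[0x16..0x19] <- [25 c2 be 8d]
D2: mem[0x20..0x26] <- [11 7c d3 c0 1b a8 26]
D3: mem[0x13..0x15] <- [99 9d 9f]
query mem[0x12]=0xa8, mem[0x16]=0x25, mem[0x23]=0xc0

MEM[0x12,0x16,0x23] = a8 25 c0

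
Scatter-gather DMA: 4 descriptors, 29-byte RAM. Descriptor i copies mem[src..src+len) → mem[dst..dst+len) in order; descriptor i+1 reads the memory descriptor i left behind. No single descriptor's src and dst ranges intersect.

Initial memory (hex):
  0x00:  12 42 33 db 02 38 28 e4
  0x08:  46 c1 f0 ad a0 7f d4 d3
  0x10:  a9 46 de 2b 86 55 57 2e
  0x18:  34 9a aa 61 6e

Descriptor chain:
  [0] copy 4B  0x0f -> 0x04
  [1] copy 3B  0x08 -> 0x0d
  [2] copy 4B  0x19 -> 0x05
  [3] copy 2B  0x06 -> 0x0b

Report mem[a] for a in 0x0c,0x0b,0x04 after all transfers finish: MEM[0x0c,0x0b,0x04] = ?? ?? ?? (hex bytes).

MEM[0x0c,0x0b,0x04] = 61 aa d3

  after D0: wrote 4B at 0x04 = d3a946de
  after D1: wrote 3B at 0x0d = 46c1f0
  after D2: wrote 4B at 0x05 = 9aaa616e
  after D3: wrote 2B at 0x0b = aa61
query mem[0x0c]=0x61, mem[0x0b]=0xaa, mem[0x04]=0xd3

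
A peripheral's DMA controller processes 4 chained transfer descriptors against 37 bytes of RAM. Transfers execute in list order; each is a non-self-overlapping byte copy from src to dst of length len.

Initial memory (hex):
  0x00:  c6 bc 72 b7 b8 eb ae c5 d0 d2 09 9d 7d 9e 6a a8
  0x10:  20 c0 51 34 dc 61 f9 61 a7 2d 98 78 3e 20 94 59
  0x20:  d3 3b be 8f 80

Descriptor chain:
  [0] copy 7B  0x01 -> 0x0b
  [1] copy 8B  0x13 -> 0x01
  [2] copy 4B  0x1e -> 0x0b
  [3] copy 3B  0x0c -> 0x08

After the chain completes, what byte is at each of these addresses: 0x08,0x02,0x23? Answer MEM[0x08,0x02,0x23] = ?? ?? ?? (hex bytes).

MEM[0x08,0x02,0x23] = 59 dc 8f

#0 dst[0x0b+7] := {0xbc,0x72,0xb7,0xb8,0xeb,0xae,0xc5}
#1 dst[0x01+8] := {0x34,0xdc,0x61,0xf9,0x61,0xa7,0x2d,0x98}
#2 dst[0x0b+4] := {0x94,0x59,0xd3,0x3b}
#3 dst[0x08+3] := {0x59,0xd3,0x3b}
query mem[0x08]=0x59, mem[0x02]=0xdc, mem[0x23]=0x8f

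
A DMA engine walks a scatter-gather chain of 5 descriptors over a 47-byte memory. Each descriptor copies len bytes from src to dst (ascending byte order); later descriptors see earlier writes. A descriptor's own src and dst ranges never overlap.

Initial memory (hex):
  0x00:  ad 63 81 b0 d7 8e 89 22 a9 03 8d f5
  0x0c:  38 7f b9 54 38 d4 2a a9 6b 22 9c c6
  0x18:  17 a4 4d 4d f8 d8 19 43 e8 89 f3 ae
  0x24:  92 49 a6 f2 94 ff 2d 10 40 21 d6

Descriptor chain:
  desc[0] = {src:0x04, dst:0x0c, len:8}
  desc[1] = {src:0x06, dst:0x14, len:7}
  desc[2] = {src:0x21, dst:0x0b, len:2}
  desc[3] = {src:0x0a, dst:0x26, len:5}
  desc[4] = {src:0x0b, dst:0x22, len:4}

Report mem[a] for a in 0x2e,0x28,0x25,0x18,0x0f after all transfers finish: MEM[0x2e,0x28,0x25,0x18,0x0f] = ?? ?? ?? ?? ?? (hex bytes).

MEM[0x2e,0x28,0x25,0x18,0x0f] = d6 f3 89 8d 22

  after D0: wrote 8B at 0x0c = d78e8922a9038df5
  after D1: wrote 7B at 0x14 = 8922a9038df5d7
  after D2: wrote 2B at 0x0b = 89f3
  after D3: wrote 5B at 0x26 = 8d89f38e89
  after D4: wrote 4B at 0x22 = 89f38e89
query mem[0x2e]=0xd6, mem[0x28]=0xf3, mem[0x25]=0x89, mem[0x18]=0x8d, mem[0x0f]=0x22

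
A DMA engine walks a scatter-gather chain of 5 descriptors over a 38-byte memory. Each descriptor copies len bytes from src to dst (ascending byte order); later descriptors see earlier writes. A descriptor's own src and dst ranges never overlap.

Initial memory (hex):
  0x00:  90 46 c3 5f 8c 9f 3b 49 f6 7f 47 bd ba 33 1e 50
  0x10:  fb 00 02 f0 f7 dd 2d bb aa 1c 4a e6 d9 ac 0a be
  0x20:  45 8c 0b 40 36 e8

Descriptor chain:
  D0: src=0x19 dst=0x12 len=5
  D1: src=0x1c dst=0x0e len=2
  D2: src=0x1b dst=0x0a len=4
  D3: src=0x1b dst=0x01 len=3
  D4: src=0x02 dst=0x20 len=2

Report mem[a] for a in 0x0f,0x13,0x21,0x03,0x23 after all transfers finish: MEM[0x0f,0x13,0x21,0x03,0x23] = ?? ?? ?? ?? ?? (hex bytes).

MEM[0x0f,0x13,0x21,0x03,0x23] = ac 4a ac ac 40

D0: mem[0x12..0x16] <- [1c 4a e6 d9 ac]
D1: mem[0x0e..0x0f] <- [d9 ac]
D2: mem[0x0a..0x0d] <- [e6 d9 ac 0a]
D3: mem[0x01..0x03] <- [e6 d9 ac]
D4: mem[0x20..0x21] <- [d9 ac]
query mem[0x0f]=0xac, mem[0x13]=0x4a, mem[0x21]=0xac, mem[0x03]=0xac, mem[0x23]=0x40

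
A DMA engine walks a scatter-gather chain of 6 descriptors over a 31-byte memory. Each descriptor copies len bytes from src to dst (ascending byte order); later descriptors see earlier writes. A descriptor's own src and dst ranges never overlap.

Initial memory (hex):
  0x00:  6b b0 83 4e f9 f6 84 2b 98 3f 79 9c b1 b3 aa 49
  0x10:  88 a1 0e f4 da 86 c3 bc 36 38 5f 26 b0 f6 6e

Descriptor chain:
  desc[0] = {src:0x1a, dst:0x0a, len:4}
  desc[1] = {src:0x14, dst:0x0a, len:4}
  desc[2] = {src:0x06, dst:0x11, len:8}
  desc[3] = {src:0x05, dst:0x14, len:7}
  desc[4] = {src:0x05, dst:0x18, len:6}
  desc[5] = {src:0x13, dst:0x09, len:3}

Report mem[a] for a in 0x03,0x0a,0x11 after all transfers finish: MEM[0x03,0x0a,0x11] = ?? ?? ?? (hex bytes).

MEM[0x03,0x0a,0x11] = 4e f6 84

#0 dst[0x0a+4] := {0x5f,0x26,0xb0,0xf6}
#1 dst[0x0a+4] := {0xda,0x86,0xc3,0xbc}
#2 dst[0x11+8] := {0x84,0x2b,0x98,0x3f,0xda,0x86,0xc3,0xbc}
#3 dst[0x14+7] := {0xf6,0x84,0x2b,0x98,0x3f,0xda,0x86}
#4 dst[0x18+6] := {0xf6,0x84,0x2b,0x98,0x3f,0xda}
#5 dst[0x09+3] := {0x98,0xf6,0x84}
query mem[0x03]=0x4e, mem[0x0a]=0xf6, mem[0x11]=0x84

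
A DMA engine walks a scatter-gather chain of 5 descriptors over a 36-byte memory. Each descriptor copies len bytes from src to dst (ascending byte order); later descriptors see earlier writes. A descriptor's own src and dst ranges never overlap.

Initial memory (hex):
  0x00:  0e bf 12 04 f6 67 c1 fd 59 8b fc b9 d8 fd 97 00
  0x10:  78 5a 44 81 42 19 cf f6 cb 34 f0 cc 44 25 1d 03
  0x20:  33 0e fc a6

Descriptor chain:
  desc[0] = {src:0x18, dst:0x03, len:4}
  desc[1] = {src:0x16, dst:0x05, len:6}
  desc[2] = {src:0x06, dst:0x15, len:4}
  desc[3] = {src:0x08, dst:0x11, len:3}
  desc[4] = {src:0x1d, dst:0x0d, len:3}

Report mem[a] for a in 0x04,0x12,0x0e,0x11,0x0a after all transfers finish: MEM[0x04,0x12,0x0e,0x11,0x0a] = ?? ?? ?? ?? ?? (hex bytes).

MEM[0x04,0x12,0x0e,0x11,0x0a] = 34 f0 1d 34 cc

D0: mem[0x03..0x06] <- [cb 34 f0 cc]
D1: mem[0x05..0x0a] <- [cf f6 cb 34 f0 cc]
D2: mem[0x15..0x18] <- [f6 cb 34 f0]
D3: mem[0x11..0x13] <- [34 f0 cc]
D4: mem[0x0d..0x0f] <- [25 1d 03]
query mem[0x04]=0x34, mem[0x12]=0xf0, mem[0x0e]=0x1d, mem[0x11]=0x34, mem[0x0a]=0xcc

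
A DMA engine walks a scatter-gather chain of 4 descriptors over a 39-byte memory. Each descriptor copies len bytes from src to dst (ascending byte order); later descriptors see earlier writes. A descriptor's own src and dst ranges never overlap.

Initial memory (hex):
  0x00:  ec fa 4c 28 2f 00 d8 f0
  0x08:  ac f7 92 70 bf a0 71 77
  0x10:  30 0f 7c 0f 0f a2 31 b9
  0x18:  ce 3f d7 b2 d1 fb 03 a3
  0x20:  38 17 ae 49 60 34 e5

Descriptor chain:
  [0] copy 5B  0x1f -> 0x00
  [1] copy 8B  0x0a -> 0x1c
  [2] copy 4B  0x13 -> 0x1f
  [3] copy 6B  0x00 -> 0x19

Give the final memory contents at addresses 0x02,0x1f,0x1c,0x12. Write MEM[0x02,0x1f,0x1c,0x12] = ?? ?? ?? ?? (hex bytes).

D0: mem[0x00..0x04] <- [a3 38 17 ae 49]
D1: mem[0x1c..0x23] <- [92 70 bf a0 71 77 30 0f]
D2: mem[0x1f..0x22] <- [0f 0f a2 31]
D3: mem[0x19..0x1e] <- [a3 38 17 ae 49 00]
query mem[0x02]=0x17, mem[0x1f]=0x0f, mem[0x1c]=0xae, mem[0x12]=0x7c

MEM[0x02,0x1f,0x1c,0x12] = 17 0f ae 7c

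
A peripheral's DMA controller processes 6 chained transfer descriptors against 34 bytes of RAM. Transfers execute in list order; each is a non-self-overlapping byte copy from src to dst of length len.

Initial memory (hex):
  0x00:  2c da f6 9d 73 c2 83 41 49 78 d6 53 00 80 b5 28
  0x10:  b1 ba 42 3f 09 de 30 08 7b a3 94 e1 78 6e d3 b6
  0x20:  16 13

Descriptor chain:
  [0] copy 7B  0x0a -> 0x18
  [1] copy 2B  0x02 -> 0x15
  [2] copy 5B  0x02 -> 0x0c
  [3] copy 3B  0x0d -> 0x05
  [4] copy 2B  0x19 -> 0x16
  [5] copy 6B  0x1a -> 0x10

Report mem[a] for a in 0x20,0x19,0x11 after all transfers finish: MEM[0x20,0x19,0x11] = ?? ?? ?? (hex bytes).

D0: mem[0x18..0x1e] <- [d6 53 00 80 b5 28 b1]
D1: mem[0x15..0x16] <- [f6 9d]
D2: mem[0x0c..0x10] <- [f6 9d 73 c2 83]
D3: mem[0x05..0x07] <- [9d 73 c2]
D4: mem[0x16..0x17] <- [53 00]
D5: mem[0x10..0x15] <- [00 80 b5 28 b1 b6]
query mem[0x20]=0x16, mem[0x19]=0x53, mem[0x11]=0x80

MEM[0x20,0x19,0x11] = 16 53 80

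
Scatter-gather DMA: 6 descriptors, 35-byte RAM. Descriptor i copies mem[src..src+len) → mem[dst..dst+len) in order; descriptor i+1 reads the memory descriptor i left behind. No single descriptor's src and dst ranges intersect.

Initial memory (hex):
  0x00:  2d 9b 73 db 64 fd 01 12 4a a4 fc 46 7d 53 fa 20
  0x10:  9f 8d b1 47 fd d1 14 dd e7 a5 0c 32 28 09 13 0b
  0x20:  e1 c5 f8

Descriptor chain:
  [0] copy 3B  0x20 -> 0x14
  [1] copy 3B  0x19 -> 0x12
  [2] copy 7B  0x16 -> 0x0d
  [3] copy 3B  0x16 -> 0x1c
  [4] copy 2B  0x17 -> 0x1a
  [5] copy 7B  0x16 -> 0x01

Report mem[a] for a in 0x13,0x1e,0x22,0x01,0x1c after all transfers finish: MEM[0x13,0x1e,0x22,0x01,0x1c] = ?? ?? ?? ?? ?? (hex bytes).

#0 dst[0x14+3] := {0xe1,0xc5,0xf8}
#1 dst[0x12+3] := {0xa5,0x0c,0x32}
#2 dst[0x0d+7] := {0xf8,0xdd,0xe7,0xa5,0x0c,0x32,0x28}
#3 dst[0x1c+3] := {0xf8,0xdd,0xe7}
#4 dst[0x1a+2] := {0xdd,0xe7}
#5 dst[0x01+7] := {0xf8,0xdd,0xe7,0xa5,0xdd,0xe7,0xf8}
query mem[0x13]=0x28, mem[0x1e]=0xe7, mem[0x22]=0xf8, mem[0x01]=0xf8, mem[0x1c]=0xf8

MEM[0x13,0x1e,0x22,0x01,0x1c] = 28 e7 f8 f8 f8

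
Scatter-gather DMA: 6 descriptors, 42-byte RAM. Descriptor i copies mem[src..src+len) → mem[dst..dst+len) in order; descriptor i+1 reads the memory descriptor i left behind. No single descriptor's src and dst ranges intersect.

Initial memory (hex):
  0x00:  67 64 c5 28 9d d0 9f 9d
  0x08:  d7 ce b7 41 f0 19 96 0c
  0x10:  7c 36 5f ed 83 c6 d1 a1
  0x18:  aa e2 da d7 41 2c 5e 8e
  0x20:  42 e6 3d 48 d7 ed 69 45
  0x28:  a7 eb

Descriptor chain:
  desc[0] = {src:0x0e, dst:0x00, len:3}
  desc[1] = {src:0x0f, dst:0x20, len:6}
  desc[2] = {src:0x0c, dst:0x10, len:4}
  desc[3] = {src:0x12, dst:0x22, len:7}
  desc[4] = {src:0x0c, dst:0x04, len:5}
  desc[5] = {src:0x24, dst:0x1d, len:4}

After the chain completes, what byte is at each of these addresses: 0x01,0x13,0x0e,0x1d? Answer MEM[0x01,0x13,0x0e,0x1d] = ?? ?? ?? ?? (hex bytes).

MEM[0x01,0x13,0x0e,0x1d] = 0c 0c 96 83

D0: mem[0x00..0x02] <- [96 0c 7c]
D1: mem[0x20..0x25] <- [0c 7c 36 5f ed 83]
D2: mem[0x10..0x13] <- [f0 19 96 0c]
D3: mem[0x22..0x28] <- [96 0c 83 c6 d1 a1 aa]
D4: mem[0x04..0x08] <- [f0 19 96 0c f0]
D5: mem[0x1d..0x20] <- [83 c6 d1 a1]
query mem[0x01]=0x0c, mem[0x13]=0x0c, mem[0x0e]=0x96, mem[0x1d]=0x83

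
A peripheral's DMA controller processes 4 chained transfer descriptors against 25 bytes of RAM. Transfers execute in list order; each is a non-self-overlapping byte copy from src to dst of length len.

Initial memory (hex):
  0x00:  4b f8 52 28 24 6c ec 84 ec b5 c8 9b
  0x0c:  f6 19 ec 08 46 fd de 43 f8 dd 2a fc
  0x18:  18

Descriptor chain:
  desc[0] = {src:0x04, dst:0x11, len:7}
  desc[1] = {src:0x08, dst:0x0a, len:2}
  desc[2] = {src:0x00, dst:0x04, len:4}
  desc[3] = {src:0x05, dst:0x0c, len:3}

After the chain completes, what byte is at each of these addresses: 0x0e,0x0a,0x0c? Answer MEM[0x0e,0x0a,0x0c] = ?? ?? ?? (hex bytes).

MEM[0x0e,0x0a,0x0c] = 28 ec f8

  after D0: wrote 7B at 0x11 = 246cec84ecb5c8
  after D1: wrote 2B at 0x0a = ecb5
  after D2: wrote 4B at 0x04 = 4bf85228
  after D3: wrote 3B at 0x0c = f85228
query mem[0x0e]=0x28, mem[0x0a]=0xec, mem[0x0c]=0xf8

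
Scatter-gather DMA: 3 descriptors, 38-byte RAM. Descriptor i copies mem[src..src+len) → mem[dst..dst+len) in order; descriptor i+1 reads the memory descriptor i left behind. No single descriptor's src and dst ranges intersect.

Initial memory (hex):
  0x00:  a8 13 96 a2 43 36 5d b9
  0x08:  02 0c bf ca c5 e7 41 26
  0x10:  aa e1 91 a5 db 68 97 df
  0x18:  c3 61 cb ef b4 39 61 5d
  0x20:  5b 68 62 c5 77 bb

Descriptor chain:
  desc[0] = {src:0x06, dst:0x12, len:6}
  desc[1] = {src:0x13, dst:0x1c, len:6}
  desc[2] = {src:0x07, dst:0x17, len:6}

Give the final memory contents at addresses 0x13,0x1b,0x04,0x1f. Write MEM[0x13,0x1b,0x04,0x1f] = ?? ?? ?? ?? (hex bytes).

  after D0: wrote 6B at 0x12 = 5db9020cbfca
  after D1: wrote 6B at 0x1c = b9020cbfcac3
  after D2: wrote 6B at 0x17 = b9020cbfcac5
query mem[0x13]=0xb9, mem[0x1b]=0xca, mem[0x04]=0x43, mem[0x1f]=0xbf

MEM[0x13,0x1b,0x04,0x1f] = b9 ca 43 bf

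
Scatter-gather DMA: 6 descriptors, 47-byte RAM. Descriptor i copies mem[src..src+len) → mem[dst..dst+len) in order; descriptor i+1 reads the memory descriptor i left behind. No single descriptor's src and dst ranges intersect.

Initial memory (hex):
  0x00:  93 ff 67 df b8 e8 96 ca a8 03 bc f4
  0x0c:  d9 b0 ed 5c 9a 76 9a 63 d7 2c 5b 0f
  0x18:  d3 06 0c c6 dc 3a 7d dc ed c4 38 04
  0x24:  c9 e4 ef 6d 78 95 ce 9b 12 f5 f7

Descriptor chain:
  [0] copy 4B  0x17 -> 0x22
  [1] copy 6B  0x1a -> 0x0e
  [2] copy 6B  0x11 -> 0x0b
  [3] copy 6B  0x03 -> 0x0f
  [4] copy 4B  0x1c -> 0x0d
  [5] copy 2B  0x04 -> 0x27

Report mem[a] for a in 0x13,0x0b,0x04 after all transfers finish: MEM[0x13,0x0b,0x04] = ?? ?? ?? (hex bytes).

MEM[0x13,0x0b,0x04] = ca 3a b8

#0 dst[0x22+4] := {0x0f,0xd3,0x06,0x0c}
#1 dst[0x0e+6] := {0x0c,0xc6,0xdc,0x3a,0x7d,0xdc}
#2 dst[0x0b+6] := {0x3a,0x7d,0xdc,0xd7,0x2c,0x5b}
#3 dst[0x0f+6] := {0xdf,0xb8,0xe8,0x96,0xca,0xa8}
#4 dst[0x0d+4] := {0xdc,0x3a,0x7d,0xdc}
#5 dst[0x27+2] := {0xb8,0xe8}
query mem[0x13]=0xca, mem[0x0b]=0x3a, mem[0x04]=0xb8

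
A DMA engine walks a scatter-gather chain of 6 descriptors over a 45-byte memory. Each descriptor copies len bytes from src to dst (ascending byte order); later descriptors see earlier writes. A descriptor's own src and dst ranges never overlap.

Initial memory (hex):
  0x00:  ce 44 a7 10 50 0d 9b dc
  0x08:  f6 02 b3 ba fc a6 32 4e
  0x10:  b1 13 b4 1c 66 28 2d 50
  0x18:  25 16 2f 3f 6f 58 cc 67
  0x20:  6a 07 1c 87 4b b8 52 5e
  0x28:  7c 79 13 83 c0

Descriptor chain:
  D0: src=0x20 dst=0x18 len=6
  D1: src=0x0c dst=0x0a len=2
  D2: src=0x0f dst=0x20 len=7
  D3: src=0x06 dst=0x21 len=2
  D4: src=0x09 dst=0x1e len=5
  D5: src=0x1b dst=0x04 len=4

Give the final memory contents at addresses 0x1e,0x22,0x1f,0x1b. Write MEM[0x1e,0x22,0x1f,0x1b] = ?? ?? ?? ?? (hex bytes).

#0 dst[0x18+6] := {0x6a,0x07,0x1c,0x87,0x4b,0xb8}
#1 dst[0x0a+2] := {0xfc,0xa6}
#2 dst[0x20+7] := {0x4e,0xb1,0x13,0xb4,0x1c,0x66,0x28}
#3 dst[0x21+2] := {0x9b,0xdc}
#4 dst[0x1e+5] := {0x02,0xfc,0xa6,0xfc,0xa6}
#5 dst[0x04+4] := {0x87,0x4b,0xb8,0x02}
query mem[0x1e]=0x02, mem[0x22]=0xa6, mem[0x1f]=0xfc, mem[0x1b]=0x87

MEM[0x1e,0x22,0x1f,0x1b] = 02 a6 fc 87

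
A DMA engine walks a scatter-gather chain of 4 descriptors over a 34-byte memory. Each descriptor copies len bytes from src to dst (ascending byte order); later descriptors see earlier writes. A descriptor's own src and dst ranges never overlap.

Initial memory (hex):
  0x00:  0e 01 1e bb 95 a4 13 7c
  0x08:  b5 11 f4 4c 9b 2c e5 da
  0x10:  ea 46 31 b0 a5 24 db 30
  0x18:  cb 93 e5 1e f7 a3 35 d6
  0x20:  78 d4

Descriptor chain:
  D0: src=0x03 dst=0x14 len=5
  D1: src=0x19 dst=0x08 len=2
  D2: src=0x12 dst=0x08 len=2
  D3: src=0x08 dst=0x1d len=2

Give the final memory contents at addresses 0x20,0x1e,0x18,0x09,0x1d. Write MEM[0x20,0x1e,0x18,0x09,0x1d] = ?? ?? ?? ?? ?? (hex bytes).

  after D0: wrote 5B at 0x14 = bb95a4137c
  after D1: wrote 2B at 0x08 = 93e5
  after D2: wrote 2B at 0x08 = 31b0
  after D3: wrote 2B at 0x1d = 31b0
query mem[0x20]=0x78, mem[0x1e]=0xb0, mem[0x18]=0x7c, mem[0x09]=0xb0, mem[0x1d]=0x31

MEM[0x20,0x1e,0x18,0x09,0x1d] = 78 b0 7c b0 31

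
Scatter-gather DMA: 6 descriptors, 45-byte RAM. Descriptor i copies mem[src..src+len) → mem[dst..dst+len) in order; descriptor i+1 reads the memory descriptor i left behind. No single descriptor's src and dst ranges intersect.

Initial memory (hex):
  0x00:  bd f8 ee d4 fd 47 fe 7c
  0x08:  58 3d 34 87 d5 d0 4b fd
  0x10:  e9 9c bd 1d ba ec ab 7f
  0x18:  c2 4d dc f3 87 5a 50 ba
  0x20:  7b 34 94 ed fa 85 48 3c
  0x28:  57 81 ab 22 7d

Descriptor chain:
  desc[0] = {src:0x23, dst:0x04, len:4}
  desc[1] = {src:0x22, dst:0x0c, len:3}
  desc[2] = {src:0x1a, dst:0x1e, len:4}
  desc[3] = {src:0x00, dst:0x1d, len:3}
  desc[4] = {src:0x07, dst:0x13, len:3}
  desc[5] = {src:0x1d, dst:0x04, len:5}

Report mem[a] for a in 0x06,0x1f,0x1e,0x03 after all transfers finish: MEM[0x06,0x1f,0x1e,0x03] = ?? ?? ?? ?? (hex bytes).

[0] 0x23->0x04 len=4 : ed fa 85 48
[1] 0x22->0x0c len=3 : 94 ed fa
[2] 0x1a->0x1e len=4 : dc f3 87 5a
[3] 0x00->0x1d len=3 : bd f8 ee
[4] 0x07->0x13 len=3 : 48 58 3d
[5] 0x1d->0x04 len=5 : bd f8 ee 87 5a
query mem[0x06]=0xee, mem[0x1f]=0xee, mem[0x1e]=0xf8, mem[0x03]=0xd4

MEM[0x06,0x1f,0x1e,0x03] = ee ee f8 d4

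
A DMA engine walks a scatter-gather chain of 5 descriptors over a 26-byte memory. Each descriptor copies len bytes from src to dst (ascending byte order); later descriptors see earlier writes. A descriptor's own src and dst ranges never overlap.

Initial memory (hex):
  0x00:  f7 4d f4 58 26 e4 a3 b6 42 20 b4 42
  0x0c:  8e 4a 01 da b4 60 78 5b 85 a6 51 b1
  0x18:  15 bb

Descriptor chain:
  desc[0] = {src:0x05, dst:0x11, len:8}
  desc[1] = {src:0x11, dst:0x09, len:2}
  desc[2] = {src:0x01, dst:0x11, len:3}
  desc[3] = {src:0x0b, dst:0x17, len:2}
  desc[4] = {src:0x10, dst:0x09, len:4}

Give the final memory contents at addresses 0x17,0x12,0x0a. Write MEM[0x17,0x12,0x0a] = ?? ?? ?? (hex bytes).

MEM[0x17,0x12,0x0a] = 42 f4 4d

#0 dst[0x11+8] := {0xe4,0xa3,0xb6,0x42,0x20,0xb4,0x42,0x8e}
#1 dst[0x09+2] := {0xe4,0xa3}
#2 dst[0x11+3] := {0x4d,0xf4,0x58}
#3 dst[0x17+2] := {0x42,0x8e}
#4 dst[0x09+4] := {0xb4,0x4d,0xf4,0x58}
query mem[0x17]=0x42, mem[0x12]=0xf4, mem[0x0a]=0x4d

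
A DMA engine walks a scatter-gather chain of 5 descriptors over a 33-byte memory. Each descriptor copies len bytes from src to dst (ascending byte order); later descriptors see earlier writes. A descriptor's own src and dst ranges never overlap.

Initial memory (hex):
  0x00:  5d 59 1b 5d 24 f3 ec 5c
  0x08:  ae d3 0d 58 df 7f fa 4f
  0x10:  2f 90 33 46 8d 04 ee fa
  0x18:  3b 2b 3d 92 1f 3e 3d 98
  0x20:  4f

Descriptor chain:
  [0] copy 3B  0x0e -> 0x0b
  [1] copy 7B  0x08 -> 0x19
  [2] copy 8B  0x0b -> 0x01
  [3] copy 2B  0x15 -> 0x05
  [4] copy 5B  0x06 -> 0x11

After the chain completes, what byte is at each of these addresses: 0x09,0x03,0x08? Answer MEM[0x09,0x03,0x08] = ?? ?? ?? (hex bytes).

MEM[0x09,0x03,0x08] = d3 2f 33

D0: mem[0x0b..0x0d] <- [fa 4f 2f]
D1: mem[0x19..0x1f] <- [ae d3 0d fa 4f 2f fa]
D2: mem[0x01..0x08] <- [fa 4f 2f fa 4f 2f 90 33]
D3: mem[0x05..0x06] <- [04 ee]
D4: mem[0x11..0x15] <- [ee 90 33 d3 0d]
query mem[0x09]=0xd3, mem[0x03]=0x2f, mem[0x08]=0x33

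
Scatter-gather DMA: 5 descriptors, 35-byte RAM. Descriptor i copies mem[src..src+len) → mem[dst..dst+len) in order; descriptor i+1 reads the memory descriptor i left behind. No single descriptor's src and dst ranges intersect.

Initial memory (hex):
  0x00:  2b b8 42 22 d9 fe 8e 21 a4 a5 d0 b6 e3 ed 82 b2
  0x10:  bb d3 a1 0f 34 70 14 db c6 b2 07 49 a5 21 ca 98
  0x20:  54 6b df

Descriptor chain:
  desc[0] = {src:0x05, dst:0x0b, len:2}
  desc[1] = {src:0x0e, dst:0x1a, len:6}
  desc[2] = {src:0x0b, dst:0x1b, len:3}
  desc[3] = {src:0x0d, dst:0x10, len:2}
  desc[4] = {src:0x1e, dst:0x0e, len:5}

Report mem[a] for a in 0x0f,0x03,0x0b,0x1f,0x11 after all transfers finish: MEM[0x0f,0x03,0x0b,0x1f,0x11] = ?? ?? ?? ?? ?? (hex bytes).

D0: mem[0x0b..0x0c] <- [fe 8e]
D1: mem[0x1a..0x1f] <- [82 b2 bb d3 a1 0f]
D2: mem[0x1b..0x1d] <- [fe 8e ed]
D3: mem[0x10..0x11] <- [ed 82]
D4: mem[0x0e..0x12] <- [a1 0f 54 6b df]
query mem[0x0f]=0x0f, mem[0x03]=0x22, mem[0x0b]=0xfe, mem[0x1f]=0x0f, mem[0x11]=0x6b

MEM[0x0f,0x03,0x0b,0x1f,0x11] = 0f 22 fe 0f 6b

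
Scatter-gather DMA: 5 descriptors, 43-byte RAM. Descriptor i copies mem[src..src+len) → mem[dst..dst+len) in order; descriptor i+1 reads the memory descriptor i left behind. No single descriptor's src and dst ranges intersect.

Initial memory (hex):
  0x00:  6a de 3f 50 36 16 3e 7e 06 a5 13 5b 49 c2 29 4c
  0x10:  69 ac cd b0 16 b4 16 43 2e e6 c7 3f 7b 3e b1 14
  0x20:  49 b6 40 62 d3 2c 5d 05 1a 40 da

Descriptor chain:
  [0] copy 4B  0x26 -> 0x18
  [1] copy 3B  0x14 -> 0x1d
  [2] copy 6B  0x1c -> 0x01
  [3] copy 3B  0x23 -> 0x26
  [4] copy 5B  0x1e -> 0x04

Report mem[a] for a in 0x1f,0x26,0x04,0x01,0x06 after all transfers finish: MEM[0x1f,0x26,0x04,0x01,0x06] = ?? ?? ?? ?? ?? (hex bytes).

MEM[0x1f,0x26,0x04,0x01,0x06] = 16 62 b4 7b 49

#0 dst[0x18+4] := {0x5d,0x05,0x1a,0x40}
#1 dst[0x1d+3] := {0x16,0xb4,0x16}
#2 dst[0x01+6] := {0x7b,0x16,0xb4,0x16,0x49,0xb6}
#3 dst[0x26+3] := {0x62,0xd3,0x2c}
#4 dst[0x04+5] := {0xb4,0x16,0x49,0xb6,0x40}
query mem[0x1f]=0x16, mem[0x26]=0x62, mem[0x04]=0xb4, mem[0x01]=0x7b, mem[0x06]=0x49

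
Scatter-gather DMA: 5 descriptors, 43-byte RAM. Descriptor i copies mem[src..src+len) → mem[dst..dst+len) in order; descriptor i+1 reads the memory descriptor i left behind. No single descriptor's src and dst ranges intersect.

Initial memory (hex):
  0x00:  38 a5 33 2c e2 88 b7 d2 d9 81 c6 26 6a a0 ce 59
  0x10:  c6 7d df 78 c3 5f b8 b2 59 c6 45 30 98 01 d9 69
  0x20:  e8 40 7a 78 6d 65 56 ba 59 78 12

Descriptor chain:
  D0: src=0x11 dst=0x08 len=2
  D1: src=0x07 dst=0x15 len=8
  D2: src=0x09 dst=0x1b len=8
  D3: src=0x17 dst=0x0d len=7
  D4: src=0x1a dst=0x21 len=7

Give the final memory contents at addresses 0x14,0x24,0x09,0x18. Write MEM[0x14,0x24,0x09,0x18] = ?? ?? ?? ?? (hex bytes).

[0] 0x11->0x08 len=2 : 7d df
[1] 0x07->0x15 len=8 : d2 7d df c6 26 6a a0 ce
[2] 0x09->0x1b len=8 : df c6 26 6a a0 ce 59 c6
[3] 0x17->0x0d len=7 : df c6 26 6a df c6 26
[4] 0x1a->0x21 len=7 : 6a df c6 26 6a a0 ce
query mem[0x14]=0xc3, mem[0x24]=0x26, mem[0x09]=0xdf, mem[0x18]=0xc6

MEM[0x14,0x24,0x09,0x18] = c3 26 df c6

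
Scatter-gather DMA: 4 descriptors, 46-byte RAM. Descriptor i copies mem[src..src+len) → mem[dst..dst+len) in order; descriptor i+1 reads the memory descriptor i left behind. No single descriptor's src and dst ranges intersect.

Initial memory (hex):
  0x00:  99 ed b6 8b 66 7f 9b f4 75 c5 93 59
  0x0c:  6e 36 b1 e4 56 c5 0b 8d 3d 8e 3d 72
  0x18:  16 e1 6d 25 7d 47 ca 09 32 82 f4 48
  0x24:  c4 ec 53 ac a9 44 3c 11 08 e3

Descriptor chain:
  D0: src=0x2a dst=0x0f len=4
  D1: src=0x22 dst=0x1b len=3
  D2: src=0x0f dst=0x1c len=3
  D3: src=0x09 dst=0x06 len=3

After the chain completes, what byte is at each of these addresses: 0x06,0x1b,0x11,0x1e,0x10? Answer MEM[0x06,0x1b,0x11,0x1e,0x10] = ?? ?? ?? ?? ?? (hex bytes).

#0 dst[0x0f+4] := {0x3c,0x11,0x08,0xe3}
#1 dst[0x1b+3] := {0xf4,0x48,0xc4}
#2 dst[0x1c+3] := {0x3c,0x11,0x08}
#3 dst[0x06+3] := {0xc5,0x93,0x59}
query mem[0x06]=0xc5, mem[0x1b]=0xf4, mem[0x11]=0x08, mem[0x1e]=0x08, mem[0x10]=0x11

MEM[0x06,0x1b,0x11,0x1e,0x10] = c5 f4 08 08 11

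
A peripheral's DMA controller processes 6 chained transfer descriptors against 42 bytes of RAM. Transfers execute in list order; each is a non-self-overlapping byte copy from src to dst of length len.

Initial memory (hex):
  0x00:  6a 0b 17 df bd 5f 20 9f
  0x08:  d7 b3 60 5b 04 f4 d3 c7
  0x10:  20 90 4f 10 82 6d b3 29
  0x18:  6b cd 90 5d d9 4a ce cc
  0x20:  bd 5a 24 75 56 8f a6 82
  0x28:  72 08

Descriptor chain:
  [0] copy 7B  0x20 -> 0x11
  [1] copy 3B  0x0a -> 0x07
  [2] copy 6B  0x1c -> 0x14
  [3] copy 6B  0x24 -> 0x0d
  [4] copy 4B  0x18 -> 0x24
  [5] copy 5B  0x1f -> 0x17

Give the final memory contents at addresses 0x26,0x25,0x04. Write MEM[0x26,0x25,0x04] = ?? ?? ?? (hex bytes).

  after D0: wrote 7B at 0x11 = bd5a2475568fa6
  after D1: wrote 3B at 0x07 = 605b04
  after D2: wrote 6B at 0x14 = d94aceccbd5a
  after D3: wrote 6B at 0x0d = 568fa6827208
  after D4: wrote 4B at 0x24 = bd5a905d
  after D5: wrote 5B at 0x17 = ccbd5a2475
query mem[0x26]=0x90, mem[0x25]=0x5a, mem[0x04]=0xbd

MEM[0x26,0x25,0x04] = 90 5a bd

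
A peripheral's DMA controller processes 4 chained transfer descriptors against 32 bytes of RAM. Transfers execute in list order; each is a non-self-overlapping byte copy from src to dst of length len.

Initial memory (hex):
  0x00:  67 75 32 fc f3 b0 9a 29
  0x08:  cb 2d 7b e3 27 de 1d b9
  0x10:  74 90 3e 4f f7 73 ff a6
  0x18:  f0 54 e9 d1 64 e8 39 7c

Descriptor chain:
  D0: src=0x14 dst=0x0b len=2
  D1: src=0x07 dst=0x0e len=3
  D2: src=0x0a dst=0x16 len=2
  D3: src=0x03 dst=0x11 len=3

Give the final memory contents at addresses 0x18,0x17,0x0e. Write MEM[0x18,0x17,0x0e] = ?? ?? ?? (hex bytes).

#0 dst[0x0b+2] := {0xf7,0x73}
#1 dst[0x0e+3] := {0x29,0xcb,0x2d}
#2 dst[0x16+2] := {0x7b,0xf7}
#3 dst[0x11+3] := {0xfc,0xf3,0xb0}
query mem[0x18]=0xf0, mem[0x17]=0xf7, mem[0x0e]=0x29

MEM[0x18,0x17,0x0e] = f0 f7 29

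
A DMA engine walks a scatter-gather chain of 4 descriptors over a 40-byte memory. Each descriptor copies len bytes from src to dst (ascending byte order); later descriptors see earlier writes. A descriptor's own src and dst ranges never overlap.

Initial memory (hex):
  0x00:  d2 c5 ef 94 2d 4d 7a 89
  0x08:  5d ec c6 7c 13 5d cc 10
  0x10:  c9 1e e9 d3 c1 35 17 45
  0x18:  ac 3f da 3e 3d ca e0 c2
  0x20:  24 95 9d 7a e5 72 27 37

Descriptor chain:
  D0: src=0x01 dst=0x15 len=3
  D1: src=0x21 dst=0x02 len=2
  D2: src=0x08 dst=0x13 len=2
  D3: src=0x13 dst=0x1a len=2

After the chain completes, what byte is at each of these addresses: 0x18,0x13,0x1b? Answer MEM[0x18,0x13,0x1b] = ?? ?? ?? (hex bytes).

MEM[0x18,0x13,0x1b] = ac 5d ec

#0 dst[0x15+3] := {0xc5,0xef,0x94}
#1 dst[0x02+2] := {0x95,0x9d}
#2 dst[0x13+2] := {0x5d,0xec}
#3 dst[0x1a+2] := {0x5d,0xec}
query mem[0x18]=0xac, mem[0x13]=0x5d, mem[0x1b]=0xec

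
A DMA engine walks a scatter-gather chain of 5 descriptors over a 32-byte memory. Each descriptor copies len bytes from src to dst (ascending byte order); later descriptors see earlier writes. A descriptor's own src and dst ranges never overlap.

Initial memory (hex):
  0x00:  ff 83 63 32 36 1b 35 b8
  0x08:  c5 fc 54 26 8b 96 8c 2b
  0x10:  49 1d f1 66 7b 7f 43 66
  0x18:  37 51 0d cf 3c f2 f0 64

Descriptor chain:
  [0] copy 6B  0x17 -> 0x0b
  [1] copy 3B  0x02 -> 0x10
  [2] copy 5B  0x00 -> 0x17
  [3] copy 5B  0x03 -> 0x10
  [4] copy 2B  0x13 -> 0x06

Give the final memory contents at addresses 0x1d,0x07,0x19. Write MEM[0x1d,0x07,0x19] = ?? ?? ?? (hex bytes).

MEM[0x1d,0x07,0x19] = f2 b8 63

[0] 0x17->0x0b len=6 : 66 37 51 0d cf 3c
[1] 0x02->0x10 len=3 : 63 32 36
[2] 0x00->0x17 len=5 : ff 83 63 32 36
[3] 0x03->0x10 len=5 : 32 36 1b 35 b8
[4] 0x13->0x06 len=2 : 35 b8
query mem[0x1d]=0xf2, mem[0x07]=0xb8, mem[0x19]=0x63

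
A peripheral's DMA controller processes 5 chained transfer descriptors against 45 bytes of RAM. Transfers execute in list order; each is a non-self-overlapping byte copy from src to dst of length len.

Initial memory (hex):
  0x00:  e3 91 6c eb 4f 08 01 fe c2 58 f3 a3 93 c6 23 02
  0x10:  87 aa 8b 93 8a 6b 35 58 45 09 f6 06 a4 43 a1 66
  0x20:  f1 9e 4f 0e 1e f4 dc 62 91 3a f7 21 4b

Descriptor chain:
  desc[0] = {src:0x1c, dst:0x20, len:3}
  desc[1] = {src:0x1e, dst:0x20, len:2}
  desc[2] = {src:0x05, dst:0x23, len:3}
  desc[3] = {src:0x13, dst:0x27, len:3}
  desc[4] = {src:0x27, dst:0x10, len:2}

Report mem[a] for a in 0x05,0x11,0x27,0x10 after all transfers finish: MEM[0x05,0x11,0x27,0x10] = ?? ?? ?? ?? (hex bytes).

MEM[0x05,0x11,0x27,0x10] = 08 8a 93 93

D0: mem[0x20..0x22] <- [a4 43 a1]
D1: mem[0x20..0x21] <- [a1 66]
D2: mem[0x23..0x25] <- [08 01 fe]
D3: mem[0x27..0x29] <- [93 8a 6b]
D4: mem[0x10..0x11] <- [93 8a]
query mem[0x05]=0x08, mem[0x11]=0x8a, mem[0x27]=0x93, mem[0x10]=0x93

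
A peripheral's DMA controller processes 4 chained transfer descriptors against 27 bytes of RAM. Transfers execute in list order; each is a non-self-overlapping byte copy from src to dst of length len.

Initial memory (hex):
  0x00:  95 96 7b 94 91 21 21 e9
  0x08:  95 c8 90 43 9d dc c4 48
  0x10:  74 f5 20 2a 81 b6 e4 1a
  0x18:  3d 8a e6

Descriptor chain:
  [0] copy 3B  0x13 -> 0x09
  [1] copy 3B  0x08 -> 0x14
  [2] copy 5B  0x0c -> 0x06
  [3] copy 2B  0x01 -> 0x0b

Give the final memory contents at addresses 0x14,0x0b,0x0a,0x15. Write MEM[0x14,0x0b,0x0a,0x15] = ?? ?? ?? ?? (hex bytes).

D0: mem[0x09..0x0b] <- [2a 81 b6]
D1: mem[0x14..0x16] <- [95 2a 81]
D2: mem[0x06..0x0a] <- [9d dc c4 48 74]
D3: mem[0x0b..0x0c] <- [96 7b]
query mem[0x14]=0x95, mem[0x0b]=0x96, mem[0x0a]=0x74, mem[0x15]=0x2a

MEM[0x14,0x0b,0x0a,0x15] = 95 96 74 2a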